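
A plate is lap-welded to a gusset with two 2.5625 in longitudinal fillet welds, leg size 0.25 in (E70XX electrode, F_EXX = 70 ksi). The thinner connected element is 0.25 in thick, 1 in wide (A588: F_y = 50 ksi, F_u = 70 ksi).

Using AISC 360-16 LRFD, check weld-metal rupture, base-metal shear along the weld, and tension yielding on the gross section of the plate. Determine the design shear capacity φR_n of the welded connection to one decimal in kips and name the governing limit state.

Weld metal: throat = 0.707×0.25 = 0.17675 in, L = 2×2.5625 = 5.125 in. φR_n = 0.75 × 0.6 × 70 × 0.17675 × 5.125 = 28.5 kips.
Base metal shear (0.25 in plate): yield φR_n = 1.0×0.6×50×0.25×5.125 = 38.4 kips; rupture φR_n = 0.75×0.6×70×0.25×5.125 = 40.4 kips; take 38.4 kips (yield).
Tension yield (gross): A_g = 1×0.25 = 0.25 in². φR_n = 0.90 × 50 × 0.25 = 11.3 kips.
Governing: min(28.5, 38.4, 11.3) = 11.3 kips → gross-section yield.

11.3 kips (gross-section yield governs)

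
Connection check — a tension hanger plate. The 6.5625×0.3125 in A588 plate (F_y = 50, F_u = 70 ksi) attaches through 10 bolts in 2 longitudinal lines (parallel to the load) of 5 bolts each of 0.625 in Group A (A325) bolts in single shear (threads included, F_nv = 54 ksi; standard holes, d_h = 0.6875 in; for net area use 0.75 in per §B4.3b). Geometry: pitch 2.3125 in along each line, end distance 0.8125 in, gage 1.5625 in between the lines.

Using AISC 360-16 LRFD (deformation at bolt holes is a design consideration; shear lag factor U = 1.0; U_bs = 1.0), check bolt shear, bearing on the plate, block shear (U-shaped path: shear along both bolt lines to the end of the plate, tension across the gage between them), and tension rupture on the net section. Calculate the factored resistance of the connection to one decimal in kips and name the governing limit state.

Bolt shear: A_b = π(0.625)²/4 = 0.3068 in². φR_n = 0.75 × 54 × 0.3068 × 10 × 1 = 124.3 kips.
Bearing (0.3125 in plate, F_u = 70 ksi): end bolts L_c = 0.8125 − 0.6875/2 = 0.46875, R_n = min(1.2×0.46875×0.3125×70, 2.4×0.625×0.3125×70) = 12.305 kips/bolt; interior L_c = 2.3125 − 0.6875 = 1.625, R_n = 32.813 kips/bolt. φR_n = 0.75 × (2×12.305 + 8×32.813) = 215.3 kips.
Block shear: shear path 2×[0.8125+4×2.3125] = 2×10.0625 in, A_gv = 6.2891, A_nv = 2×(10.0625 − 4.5×0.75)×0.3125 = 4.1797 in²; tension across gage: (1.5625 − 1×0.75)×0.3125 = 0.25391 in². R_n = min(0.6×70×4.1797, 0.6×50×6.2891) + 1.0×70×0.25391 = min(175.55, 188.67) + 17.774 = 193.32 kips. φR_n = 0.75 × 193.32 = 145.0 kips.
Tension rupture (net): A_n = (6.5625 − 2×0.75)×0.3125 = 1.582 in² (U = 1.0, A_e = A_n). φR_n = 0.75 × 70 × 1.582 = 83.1 kips.
Governing: min(124.3, 215.3, 145.0, 83.1) = 83.1 kips → net-section rupture.

83.1 kips (net-section rupture governs)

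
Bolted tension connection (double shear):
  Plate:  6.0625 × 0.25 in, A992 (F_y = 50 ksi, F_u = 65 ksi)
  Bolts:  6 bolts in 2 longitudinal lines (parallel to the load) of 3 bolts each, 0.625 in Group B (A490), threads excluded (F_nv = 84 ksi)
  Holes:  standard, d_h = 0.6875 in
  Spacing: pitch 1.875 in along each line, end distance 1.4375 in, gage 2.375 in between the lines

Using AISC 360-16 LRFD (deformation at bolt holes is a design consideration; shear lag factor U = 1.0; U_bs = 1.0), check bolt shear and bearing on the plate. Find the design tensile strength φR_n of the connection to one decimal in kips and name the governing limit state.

Bolt shear: A_b = π(0.625)²/4 = 0.3068 in². φR_n = 0.75 × 84 × 0.3068 × 6 × 2 = 231.9 kips.
Bearing (0.25 in plate, F_u = 65 ksi): end bolts L_c = 1.4375 − 0.6875/2 = 1.09375, R_n = min(1.2×1.09375×0.25×65, 2.4×0.625×0.25×65) = 21.328 kips/bolt; interior L_c = 1.875 − 0.6875 = 1.1875, R_n = 23.156 kips/bolt. φR_n = 0.75 × (2×21.328 + 4×23.156) = 101.5 kips.
Governing: min(231.9, 101.5) = 101.5 kips → bearing.

101.5 kips (bearing governs)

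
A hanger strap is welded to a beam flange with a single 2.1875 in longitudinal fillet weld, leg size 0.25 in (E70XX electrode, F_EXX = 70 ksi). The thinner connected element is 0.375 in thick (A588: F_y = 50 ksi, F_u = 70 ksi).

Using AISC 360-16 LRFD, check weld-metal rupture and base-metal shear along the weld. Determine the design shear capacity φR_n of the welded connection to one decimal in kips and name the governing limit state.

Weld metal: throat = 0.707×0.25 = 0.17675 in, L = 2.1875 in. φR_n = 0.75 × 0.6 × 70 × 0.17675 × 2.1875 = 12.2 kips.
Base metal shear (0.375 in plate): yield φR_n = 1.0×0.6×50×0.375×2.1875 = 24.6 kips; rupture φR_n = 0.75×0.6×70×0.375×2.1875 = 25.8 kips; take 24.6 kips (yield).
Governing: min(12.2, 24.6) = 12.2 kips → weld metal.

12.2 kips (weld metal governs)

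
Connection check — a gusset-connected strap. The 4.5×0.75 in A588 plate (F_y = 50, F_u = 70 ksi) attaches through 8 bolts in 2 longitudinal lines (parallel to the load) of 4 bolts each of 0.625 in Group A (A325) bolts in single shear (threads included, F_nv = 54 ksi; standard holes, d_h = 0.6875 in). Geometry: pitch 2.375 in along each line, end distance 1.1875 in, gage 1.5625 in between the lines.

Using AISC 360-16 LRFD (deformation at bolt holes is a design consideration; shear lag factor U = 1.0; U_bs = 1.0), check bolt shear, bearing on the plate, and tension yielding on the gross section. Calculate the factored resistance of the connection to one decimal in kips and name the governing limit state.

99.4 kips (bolt shear governs)

Bolt shear: A_b = π(0.625)²/4 = 0.3068 in². φR_n = 0.75 × 54 × 0.3068 × 8 × 1 = 99.4 kips.
Bearing (0.75 in plate, F_u = 70 ksi): end bolts L_c = 1.1875 − 0.6875/2 = 0.84375, R_n = min(1.2×0.84375×0.75×70, 2.4×0.625×0.75×70) = 53.156 kips/bolt; interior L_c = 2.375 − 0.6875 = 1.6875, R_n = 78.75 kips/bolt. φR_n = 0.75 × (2×53.156 + 6×78.75) = 434.1 kips.
Tension yield (gross): A_g = 4.5×0.75 = 3.375 in². φR_n = 0.90 × 50 × 3.375 = 151.9 kips.
Governing: min(99.4, 434.1, 151.9) = 99.4 kips → bolt shear.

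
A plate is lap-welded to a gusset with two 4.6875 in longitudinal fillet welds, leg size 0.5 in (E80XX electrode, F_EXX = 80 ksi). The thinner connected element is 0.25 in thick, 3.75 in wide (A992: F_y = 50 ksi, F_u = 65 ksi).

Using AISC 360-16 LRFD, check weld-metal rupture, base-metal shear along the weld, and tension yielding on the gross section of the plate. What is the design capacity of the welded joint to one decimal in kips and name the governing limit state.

42.2 kips (gross-section yield governs)

Weld metal: throat = 0.707×0.5 = 0.3535 in, L = 2×4.6875 = 9.375 in. φR_n = 0.75 × 0.6 × 80 × 0.3535 × 9.375 = 119.3 kips.
Base metal shear (0.25 in plate): yield φR_n = 1.0×0.6×50×0.25×9.375 = 70.3 kips; rupture φR_n = 0.75×0.6×65×0.25×9.375 = 68.6 kips; take 68.6 kips (rupture).
Tension yield (gross): A_g = 3.75×0.25 = 0.9375 in². φR_n = 0.90 × 50 × 0.9375 = 42.2 kips.
Governing: min(119.3, 68.6, 42.2) = 42.2 kips → gross-section yield.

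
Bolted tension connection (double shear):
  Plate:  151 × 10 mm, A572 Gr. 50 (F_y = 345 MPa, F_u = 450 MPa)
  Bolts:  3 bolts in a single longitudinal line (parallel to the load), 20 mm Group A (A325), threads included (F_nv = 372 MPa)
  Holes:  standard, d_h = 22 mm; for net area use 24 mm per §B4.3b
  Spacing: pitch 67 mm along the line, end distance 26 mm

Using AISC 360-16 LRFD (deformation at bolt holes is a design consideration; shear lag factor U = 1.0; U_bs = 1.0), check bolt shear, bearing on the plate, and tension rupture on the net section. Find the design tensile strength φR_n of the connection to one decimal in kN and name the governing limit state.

384.8 kN (bearing governs)

Bolt shear: A_b = π(20)²/4 = 314.16 mm². φR_n = 0.75 × 372 × 314.16 × 3 × 2 = 525.9 kN.
Bearing (10 mm plate, F_u = 450 MPa): end bolts L_c = 26 − 22/2 = 15, R_n = min(1.2×15×10×450, 2.4×20×10×450) = 81 kN/bolt; interior L_c = 67 − 22 = 45, R_n = 216 kN/bolt. φR_n = 0.75 × (1×81 + 2×216) = 384.8 kN.
Tension rupture (net): A_n = (151 − 1×24)×10 = 1270 mm² (U = 1.0, A_e = A_n). φR_n = 0.75 × 450 × 1270 = 428.6 kN.
Governing: min(525.9, 384.8, 428.6) = 384.8 kN → bearing.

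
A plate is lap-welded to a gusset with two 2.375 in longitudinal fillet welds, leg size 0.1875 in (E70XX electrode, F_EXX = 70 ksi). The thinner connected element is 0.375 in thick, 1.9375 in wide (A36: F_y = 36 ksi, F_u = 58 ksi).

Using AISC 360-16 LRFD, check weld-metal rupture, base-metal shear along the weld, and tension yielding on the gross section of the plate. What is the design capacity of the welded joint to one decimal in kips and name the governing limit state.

Weld metal: throat = 0.707×0.1875 = 0.13256 in, L = 2×2.375 = 4.75 in. φR_n = 0.75 × 0.6 × 70 × 0.13256 × 4.75 = 19.8 kips.
Base metal shear (0.375 in plate): yield φR_n = 1.0×0.6×36×0.375×4.75 = 38.5 kips; rupture φR_n = 0.75×0.6×58×0.375×4.75 = 46.5 kips; take 38.5 kips (yield).
Tension yield (gross): A_g = 1.9375×0.375 = 0.72656 in². φR_n = 0.90 × 36 × 0.72656 = 23.5 kips.
Governing: min(19.8, 38.5, 23.5) = 19.8 kips → weld metal.

19.8 kips (weld metal governs)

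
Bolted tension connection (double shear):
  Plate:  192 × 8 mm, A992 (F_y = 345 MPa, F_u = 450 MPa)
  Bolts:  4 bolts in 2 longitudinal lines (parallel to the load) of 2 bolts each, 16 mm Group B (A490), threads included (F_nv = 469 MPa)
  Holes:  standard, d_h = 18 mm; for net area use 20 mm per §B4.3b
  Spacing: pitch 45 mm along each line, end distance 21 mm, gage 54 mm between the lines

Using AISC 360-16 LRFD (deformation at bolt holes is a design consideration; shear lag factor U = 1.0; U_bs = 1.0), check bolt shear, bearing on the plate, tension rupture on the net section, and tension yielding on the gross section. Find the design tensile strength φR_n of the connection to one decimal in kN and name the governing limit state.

Bolt shear: A_b = π(16)²/4 = 201.06 mm². φR_n = 0.75 × 469 × 201.06 × 4 × 2 = 565.8 kN.
Bearing (8 mm plate, F_u = 450 MPa): end bolts L_c = 21 − 18/2 = 12, R_n = min(1.2×12×8×450, 2.4×16×8×450) = 51.84 kN/bolt; interior L_c = 45 − 18 = 27, R_n = 116.64 kN/bolt. φR_n = 0.75 × (2×51.84 + 2×116.64) = 252.7 kN.
Tension rupture (net): A_n = (192 − 2×20)×8 = 1216 mm² (U = 1.0, A_e = A_n). φR_n = 0.75 × 450 × 1216 = 410.4 kN.
Tension yield (gross): A_g = 192×8 = 1536 mm². φR_n = 0.90 × 345 × 1536 = 476.9 kN.
Governing: min(565.8, 252.7, 410.4, 476.9) = 252.7 kN → bearing.

252.7 kN (bearing governs)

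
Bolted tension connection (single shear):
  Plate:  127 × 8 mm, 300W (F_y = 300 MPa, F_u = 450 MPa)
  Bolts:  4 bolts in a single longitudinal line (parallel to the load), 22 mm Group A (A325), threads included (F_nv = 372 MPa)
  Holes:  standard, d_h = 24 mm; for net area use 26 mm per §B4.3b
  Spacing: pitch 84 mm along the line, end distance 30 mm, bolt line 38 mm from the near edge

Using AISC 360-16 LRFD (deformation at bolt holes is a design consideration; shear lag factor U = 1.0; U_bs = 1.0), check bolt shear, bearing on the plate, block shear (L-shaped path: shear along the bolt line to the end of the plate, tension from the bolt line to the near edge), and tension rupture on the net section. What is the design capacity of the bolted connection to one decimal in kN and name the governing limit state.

272.7 kN (net-section rupture governs)

Bolt shear: A_b = π(22)²/4 = 380.13 mm². φR_n = 0.75 × 372 × 380.13 × 4 × 1 = 424.2 kN.
Bearing (8 mm plate, F_u = 450 MPa): end bolts L_c = 30 − 24/2 = 18, R_n = min(1.2×18×8×450, 2.4×22×8×450) = 77.76 kN/bolt; interior L_c = 84 − 24 = 60, R_n = 190.08 kN/bolt. φR_n = 0.75 × (1×77.76 + 3×190.08) = 486.0 kN.
Block shear: shear path 1×[30+3×84] = 1×282 mm, A_gv = 2256, A_nv = 1×(282 − 3.5×26)×8 = 1528 mm²; tension to near edge: (38 − 0.5×26)×8 = 200 mm². R_n = min(0.6×450×1528, 0.6×300×2256) + 1.0×450×200 = min(412.56, 406.08) + 90 = 496.08 kN. φR_n = 0.75 × 496.08 = 372.1 kN.
Tension rupture (net): A_n = (127 − 1×26)×8 = 808 mm² (U = 1.0, A_e = A_n). φR_n = 0.75 × 450 × 808 = 272.7 kN.
Governing: min(424.2, 486.0, 372.1, 272.7) = 272.7 kN → net-section rupture.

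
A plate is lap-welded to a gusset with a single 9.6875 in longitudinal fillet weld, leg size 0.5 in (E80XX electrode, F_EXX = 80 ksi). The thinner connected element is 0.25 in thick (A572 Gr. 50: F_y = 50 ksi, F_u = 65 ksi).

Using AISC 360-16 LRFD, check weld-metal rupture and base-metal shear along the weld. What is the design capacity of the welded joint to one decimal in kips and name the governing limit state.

Weld metal: throat = 0.707×0.5 = 0.3535 in, L = 9.6875 in. φR_n = 0.75 × 0.6 × 80 × 0.3535 × 9.6875 = 123.3 kips.
Base metal shear (0.25 in plate): yield φR_n = 1.0×0.6×50×0.25×9.6875 = 72.7 kips; rupture φR_n = 0.75×0.6×65×0.25×9.6875 = 70.8 kips; take 70.8 kips (rupture).
Governing: min(123.3, 70.8) = 70.8 kips → base-metal shear.

70.8 kips (base-metal shear governs)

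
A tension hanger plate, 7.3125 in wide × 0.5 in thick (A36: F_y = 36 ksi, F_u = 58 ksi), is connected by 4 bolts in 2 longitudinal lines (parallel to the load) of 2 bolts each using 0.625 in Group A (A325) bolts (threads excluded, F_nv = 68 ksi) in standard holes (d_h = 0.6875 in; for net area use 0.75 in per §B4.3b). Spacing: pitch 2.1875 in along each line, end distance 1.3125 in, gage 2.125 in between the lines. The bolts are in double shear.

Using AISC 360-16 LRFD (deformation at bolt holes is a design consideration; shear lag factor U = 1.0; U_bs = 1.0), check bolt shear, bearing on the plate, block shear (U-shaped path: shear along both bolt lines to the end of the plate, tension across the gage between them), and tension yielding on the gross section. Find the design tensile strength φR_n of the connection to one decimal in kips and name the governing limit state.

86.6 kips (block shear governs)

Bolt shear: A_b = π(0.625)²/4 = 0.3068 in². φR_n = 0.75 × 68 × 0.3068 × 4 × 2 = 125.2 kips.
Bearing (0.5 in plate, F_u = 58 ksi): end bolts L_c = 1.3125 − 0.6875/2 = 0.96875, R_n = min(1.2×0.96875×0.5×58, 2.4×0.625×0.5×58) = 33.713 kips/bolt; interior L_c = 2.1875 − 0.6875 = 1.5, R_n = 43.5 kips/bolt. φR_n = 0.75 × (2×33.713 + 2×43.5) = 115.8 kips.
Block shear: shear path 2×[1.3125+1×2.1875] = 2×3.5 in, A_gv = 3.5, A_nv = 2×(3.5 − 1.5×0.75)×0.5 = 2.375 in²; tension across gage: (2.125 − 1×0.75)×0.5 = 0.6875 in². R_n = min(0.6×58×2.375, 0.6×36×3.5) + 1.0×58×0.6875 = min(82.65, 75.6) + 39.875 = 115.48 kips. φR_n = 0.75 × 115.48 = 86.6 kips.
Tension yield (gross): A_g = 7.3125×0.5 = 3.6563 in². φR_n = 0.90 × 36 × 3.6563 = 118.5 kips.
Governing: min(125.2, 115.8, 86.6, 118.5) = 86.6 kips → block shear.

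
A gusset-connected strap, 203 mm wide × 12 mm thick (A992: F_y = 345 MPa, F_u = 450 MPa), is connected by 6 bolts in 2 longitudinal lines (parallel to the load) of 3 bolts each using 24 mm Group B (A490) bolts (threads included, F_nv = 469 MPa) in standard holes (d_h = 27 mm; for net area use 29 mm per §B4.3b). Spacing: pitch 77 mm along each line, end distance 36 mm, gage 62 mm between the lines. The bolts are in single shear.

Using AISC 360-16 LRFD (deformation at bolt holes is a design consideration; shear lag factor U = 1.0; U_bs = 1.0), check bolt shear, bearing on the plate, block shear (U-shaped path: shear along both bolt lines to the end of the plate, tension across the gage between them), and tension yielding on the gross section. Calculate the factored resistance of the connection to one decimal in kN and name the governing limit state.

704.7 kN (block shear governs)

Bolt shear: A_b = π(24)²/4 = 452.39 mm². φR_n = 0.75 × 469 × 452.39 × 6 × 1 = 954.8 kN.
Bearing (12 mm plate, F_u = 450 MPa): end bolts L_c = 36 − 27/2 = 22.5, R_n = min(1.2×22.5×12×450, 2.4×24×12×450) = 145.8 kN/bolt; interior L_c = 77 − 27 = 50, R_n = 311.04 kN/bolt. φR_n = 0.75 × (2×145.8 + 4×311.04) = 1151.8 kN.
Block shear: shear path 2×[36+2×77] = 2×190 mm, A_gv = 4560, A_nv = 2×(190 − 2.5×29)×12 = 2820 mm²; tension across gage: (62 − 1×29)×12 = 396 mm². R_n = min(0.6×450×2820, 0.6×345×4560) + 1.0×450×396 = min(761.4, 943.92) + 178.2 = 939.6 kN. φR_n = 0.75 × 939.6 = 704.7 kN.
Tension yield (gross): A_g = 203×12 = 2436 mm². φR_n = 0.90 × 345 × 2436 = 756.4 kN.
Governing: min(954.8, 1151.8, 704.7, 756.4) = 704.7 kN → block shear.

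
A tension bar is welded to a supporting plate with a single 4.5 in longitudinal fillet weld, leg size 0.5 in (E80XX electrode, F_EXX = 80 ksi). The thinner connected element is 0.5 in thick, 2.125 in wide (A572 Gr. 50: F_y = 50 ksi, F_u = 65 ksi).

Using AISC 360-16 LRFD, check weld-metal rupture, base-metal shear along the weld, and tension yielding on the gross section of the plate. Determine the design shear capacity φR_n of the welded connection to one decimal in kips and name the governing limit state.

Weld metal: throat = 0.707×0.5 = 0.3535 in, L = 4.5 in. φR_n = 0.75 × 0.6 × 80 × 0.3535 × 4.5 = 57.3 kips.
Base metal shear (0.5 in plate): yield φR_n = 1.0×0.6×50×0.5×4.5 = 67.5 kips; rupture φR_n = 0.75×0.6×65×0.5×4.5 = 65.8 kips; take 65.8 kips (rupture).
Tension yield (gross): A_g = 2.125×0.5 = 1.0625 in². φR_n = 0.90 × 50 × 1.0625 = 47.8 kips.
Governing: min(57.3, 65.8, 47.8) = 47.8 kips → gross-section yield.

47.8 kips (gross-section yield governs)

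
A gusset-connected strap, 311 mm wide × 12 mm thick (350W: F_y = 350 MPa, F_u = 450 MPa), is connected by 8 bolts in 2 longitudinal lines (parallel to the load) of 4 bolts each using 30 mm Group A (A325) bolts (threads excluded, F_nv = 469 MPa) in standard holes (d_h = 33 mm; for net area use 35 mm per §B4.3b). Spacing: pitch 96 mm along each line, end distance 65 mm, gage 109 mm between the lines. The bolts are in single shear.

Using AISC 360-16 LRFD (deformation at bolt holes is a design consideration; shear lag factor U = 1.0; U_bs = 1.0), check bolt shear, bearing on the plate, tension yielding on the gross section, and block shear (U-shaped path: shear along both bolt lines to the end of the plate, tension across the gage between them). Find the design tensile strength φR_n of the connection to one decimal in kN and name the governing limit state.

Bolt shear: A_b = π(30)²/4 = 706.86 mm². φR_n = 0.75 × 469 × 706.86 × 8 × 1 = 1989.1 kN.
Bearing (12 mm plate, F_u = 450 MPa): end bolts L_c = 65 − 33/2 = 48.5, R_n = min(1.2×48.5×12×450, 2.4×30×12×450) = 314.28 kN/bolt; interior L_c = 96 − 33 = 63, R_n = 388.8 kN/bolt. φR_n = 0.75 × (2×314.28 + 6×388.8) = 2221.0 kN.
Tension yield (gross): A_g = 311×12 = 3732 mm². φR_n = 0.90 × 350 × 3732 = 1175.6 kN.
Block shear: shear path 2×[65+3×96] = 2×353 mm, A_gv = 8472, A_nv = 2×(353 − 3.5×35)×12 = 5532 mm²; tension across gage: (109 − 1×35)×12 = 888 mm². R_n = min(0.6×450×5532, 0.6×350×8472) + 1.0×450×888 = min(1493.6, 1779.1) + 399.6 = 1893.2 kN. φR_n = 0.75 × 1893.2 = 1419.9 kN.
Governing: min(1989.1, 2221.0, 1175.6, 1419.9) = 1175.6 kN → gross-section yield.

1175.6 kN (gross-section yield governs)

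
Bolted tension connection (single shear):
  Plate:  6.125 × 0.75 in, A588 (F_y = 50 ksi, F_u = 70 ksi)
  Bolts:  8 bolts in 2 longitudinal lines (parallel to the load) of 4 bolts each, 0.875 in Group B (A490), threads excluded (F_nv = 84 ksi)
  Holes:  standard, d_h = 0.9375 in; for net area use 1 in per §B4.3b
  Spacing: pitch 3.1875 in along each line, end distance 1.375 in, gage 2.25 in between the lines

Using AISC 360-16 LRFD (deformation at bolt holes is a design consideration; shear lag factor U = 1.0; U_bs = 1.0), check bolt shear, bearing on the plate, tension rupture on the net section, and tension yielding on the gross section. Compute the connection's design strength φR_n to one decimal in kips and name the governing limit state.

Bolt shear: A_b = π(0.875)²/4 = 0.60132 in². φR_n = 0.75 × 84 × 0.60132 × 8 × 1 = 303.1 kips.
Bearing (0.75 in plate, F_u = 70 ksi): end bolts L_c = 1.375 − 0.9375/2 = 0.90625, R_n = min(1.2×0.90625×0.75×70, 2.4×0.875×0.75×70) = 57.094 kips/bolt; interior L_c = 3.1875 − 0.9375 = 2.25, R_n = 110.25 kips/bolt. φR_n = 0.75 × (2×57.094 + 6×110.25) = 581.8 kips.
Tension rupture (net): A_n = (6.125 − 2×1)×0.75 = 3.0938 in² (U = 1.0, A_e = A_n). φR_n = 0.75 × 70 × 3.0938 = 162.4 kips.
Tension yield (gross): A_g = 6.125×0.75 = 4.5938 in². φR_n = 0.90 × 50 × 4.5938 = 206.7 kips.
Governing: min(303.1, 581.8, 162.4, 206.7) = 162.4 kips → net-section rupture.

162.4 kips (net-section rupture governs)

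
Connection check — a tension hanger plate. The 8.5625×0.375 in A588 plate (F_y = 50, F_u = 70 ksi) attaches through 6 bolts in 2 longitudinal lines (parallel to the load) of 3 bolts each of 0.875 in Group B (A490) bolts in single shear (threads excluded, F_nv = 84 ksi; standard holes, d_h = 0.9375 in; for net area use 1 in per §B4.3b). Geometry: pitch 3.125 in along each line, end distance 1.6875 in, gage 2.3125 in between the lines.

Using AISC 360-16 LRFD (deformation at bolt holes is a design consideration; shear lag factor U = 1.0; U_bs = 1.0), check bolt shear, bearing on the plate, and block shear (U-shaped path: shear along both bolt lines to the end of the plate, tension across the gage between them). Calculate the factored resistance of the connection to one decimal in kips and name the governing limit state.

154.3 kips (block shear governs)

Bolt shear: A_b = π(0.875)²/4 = 0.60132 in². φR_n = 0.75 × 84 × 0.60132 × 6 × 1 = 227.3 kips.
Bearing (0.375 in plate, F_u = 70 ksi): end bolts L_c = 1.6875 − 0.9375/2 = 1.21875, R_n = min(1.2×1.21875×0.375×70, 2.4×0.875×0.375×70) = 38.391 kips/bolt; interior L_c = 3.125 − 0.9375 = 2.1875, R_n = 55.125 kips/bolt. φR_n = 0.75 × (2×38.391 + 4×55.125) = 223.0 kips.
Block shear: shear path 2×[1.6875+2×3.125] = 2×7.9375 in, A_gv = 5.9531, A_nv = 2×(7.9375 − 2.5×1)×0.375 = 4.0781 in²; tension across gage: (2.3125 − 1×1)×0.375 = 0.49219 in². R_n = min(0.6×70×4.0781, 0.6×50×5.9531) + 1.0×70×0.49219 = min(171.28, 178.59) + 34.453 = 205.73 kips. φR_n = 0.75 × 205.73 = 154.3 kips.
Governing: min(227.3, 223.0, 154.3) = 154.3 kips → block shear.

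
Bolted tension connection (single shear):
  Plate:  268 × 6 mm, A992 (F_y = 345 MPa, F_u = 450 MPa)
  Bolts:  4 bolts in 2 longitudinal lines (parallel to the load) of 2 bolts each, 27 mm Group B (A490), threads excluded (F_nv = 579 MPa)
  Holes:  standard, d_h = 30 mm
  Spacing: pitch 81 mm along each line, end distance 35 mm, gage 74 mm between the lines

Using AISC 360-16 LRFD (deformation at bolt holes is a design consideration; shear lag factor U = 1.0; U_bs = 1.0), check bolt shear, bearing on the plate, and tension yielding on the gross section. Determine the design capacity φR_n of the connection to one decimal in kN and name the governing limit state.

345.1 kN (bearing governs)

Bolt shear: A_b = π(27)²/4 = 572.56 mm². φR_n = 0.75 × 579 × 572.56 × 4 × 1 = 994.5 kN.
Bearing (6 mm plate, F_u = 450 MPa): end bolts L_c = 35 − 30/2 = 20, R_n = min(1.2×20×6×450, 2.4×27×6×450) = 64.8 kN/bolt; interior L_c = 81 − 30 = 51, R_n = 165.24 kN/bolt. φR_n = 0.75 × (2×64.8 + 2×165.24) = 345.1 kN.
Tension yield (gross): A_g = 268×6 = 1608 mm². φR_n = 0.90 × 345 × 1608 = 499.3 kN.
Governing: min(994.5, 345.1, 499.3) = 345.1 kN → bearing.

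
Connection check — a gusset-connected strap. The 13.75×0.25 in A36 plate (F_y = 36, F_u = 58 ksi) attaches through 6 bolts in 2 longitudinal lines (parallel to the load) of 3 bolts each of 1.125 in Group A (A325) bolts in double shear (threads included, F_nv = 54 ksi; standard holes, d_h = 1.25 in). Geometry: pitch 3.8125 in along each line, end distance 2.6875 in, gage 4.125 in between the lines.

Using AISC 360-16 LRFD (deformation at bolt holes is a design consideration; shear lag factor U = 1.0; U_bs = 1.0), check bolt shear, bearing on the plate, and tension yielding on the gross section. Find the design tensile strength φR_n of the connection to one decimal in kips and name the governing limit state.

111.4 kips (gross-section yield governs)

Bolt shear: A_b = π(1.125)²/4 = 0.99402 in². φR_n = 0.75 × 54 × 0.99402 × 6 × 2 = 483.1 kips.
Bearing (0.25 in plate, F_u = 58 ksi): end bolts L_c = 2.6875 − 1.25/2 = 2.0625, R_n = min(1.2×2.0625×0.25×58, 2.4×1.125×0.25×58) = 35.888 kips/bolt; interior L_c = 3.8125 − 1.25 = 2.5625, R_n = 39.15 kips/bolt. φR_n = 0.75 × (2×35.888 + 4×39.15) = 171.3 kips.
Tension yield (gross): A_g = 13.75×0.25 = 3.4375 in². φR_n = 0.90 × 36 × 3.4375 = 111.4 kips.
Governing: min(483.1, 171.3, 111.4) = 111.4 kips → gross-section yield.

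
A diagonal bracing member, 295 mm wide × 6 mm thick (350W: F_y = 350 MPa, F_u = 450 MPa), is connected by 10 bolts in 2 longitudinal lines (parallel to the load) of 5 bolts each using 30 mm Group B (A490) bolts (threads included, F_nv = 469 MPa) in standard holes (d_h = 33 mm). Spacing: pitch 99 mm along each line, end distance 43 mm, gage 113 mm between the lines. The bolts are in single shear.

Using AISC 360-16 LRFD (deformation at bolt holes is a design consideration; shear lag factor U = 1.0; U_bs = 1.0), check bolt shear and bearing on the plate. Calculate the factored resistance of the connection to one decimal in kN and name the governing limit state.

Bolt shear: A_b = π(30)²/4 = 706.86 mm². φR_n = 0.75 × 469 × 706.86 × 10 × 1 = 2486.4 kN.
Bearing (6 mm plate, F_u = 450 MPa): end bolts L_c = 43 − 33/2 = 26.5, R_n = min(1.2×26.5×6×450, 2.4×30×6×450) = 85.86 kN/bolt; interior L_c = 99 − 33 = 66, R_n = 194.4 kN/bolt. φR_n = 0.75 × (2×85.86 + 8×194.4) = 1295.2 kN.
Governing: min(2486.4, 1295.2) = 1295.2 kN → bearing.

1295.2 kN (bearing governs)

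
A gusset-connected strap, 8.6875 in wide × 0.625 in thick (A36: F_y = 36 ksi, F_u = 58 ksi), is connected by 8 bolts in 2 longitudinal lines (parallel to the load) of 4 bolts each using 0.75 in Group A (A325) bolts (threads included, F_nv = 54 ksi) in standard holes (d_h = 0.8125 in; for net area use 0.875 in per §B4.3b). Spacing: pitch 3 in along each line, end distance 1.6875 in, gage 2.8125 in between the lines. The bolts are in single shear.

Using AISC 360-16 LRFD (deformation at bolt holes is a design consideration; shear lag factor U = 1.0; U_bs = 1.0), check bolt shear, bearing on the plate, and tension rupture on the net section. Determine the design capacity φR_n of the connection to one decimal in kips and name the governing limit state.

143.1 kips (bolt shear governs)

Bolt shear: A_b = π(0.75)²/4 = 0.44179 in². φR_n = 0.75 × 54 × 0.44179 × 8 × 1 = 143.1 kips.
Bearing (0.625 in plate, F_u = 58 ksi): end bolts L_c = 1.6875 − 0.8125/2 = 1.28125, R_n = min(1.2×1.28125×0.625×58, 2.4×0.75×0.625×58) = 55.734 kips/bolt; interior L_c = 3 − 0.8125 = 2.1875, R_n = 65.25 kips/bolt. φR_n = 0.75 × (2×55.734 + 6×65.25) = 377.2 kips.
Tension rupture (net): A_n = (8.6875 − 2×0.875)×0.625 = 4.3359 in² (U = 1.0, A_e = A_n). φR_n = 0.75 × 58 × 4.3359 = 188.6 kips.
Governing: min(143.1, 377.2, 188.6) = 143.1 kips → bolt shear.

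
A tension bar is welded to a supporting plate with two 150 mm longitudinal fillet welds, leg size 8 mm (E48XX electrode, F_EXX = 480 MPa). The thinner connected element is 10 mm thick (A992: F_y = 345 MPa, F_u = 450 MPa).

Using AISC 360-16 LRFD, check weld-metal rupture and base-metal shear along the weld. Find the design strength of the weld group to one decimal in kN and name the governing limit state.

Weld metal: throat = 0.707×8 = 5.656 mm, L = 2×150 = 300 mm. φR_n = 0.75 × 0.6 × 480 × 5.656 × 300 = 366.5 kN.
Base metal shear (10 mm plate): yield φR_n = 1.0×0.6×345×10×300 = 621.0 kN; rupture φR_n = 0.75×0.6×450×10×300 = 607.5 kN; take 607.5 kN (rupture).
Governing: min(366.5, 607.5) = 366.5 kN → weld metal.

366.5 kN (weld metal governs)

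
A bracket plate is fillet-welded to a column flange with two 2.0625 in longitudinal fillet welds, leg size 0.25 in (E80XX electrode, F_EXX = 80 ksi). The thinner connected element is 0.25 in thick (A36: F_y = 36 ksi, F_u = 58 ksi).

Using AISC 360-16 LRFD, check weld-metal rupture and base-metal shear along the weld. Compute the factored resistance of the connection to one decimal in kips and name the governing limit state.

22.3 kips (base-metal shear governs)

Weld metal: throat = 0.707×0.25 = 0.17675 in, L = 2×2.0625 = 4.125 in. φR_n = 0.75 × 0.6 × 80 × 0.17675 × 4.125 = 26.2 kips.
Base metal shear (0.25 in plate): yield φR_n = 1.0×0.6×36×0.25×4.125 = 22.3 kips; rupture φR_n = 0.75×0.6×58×0.25×4.125 = 26.9 kips; take 22.3 kips (yield).
Governing: min(26.2, 22.3) = 22.3 kips → base-metal shear.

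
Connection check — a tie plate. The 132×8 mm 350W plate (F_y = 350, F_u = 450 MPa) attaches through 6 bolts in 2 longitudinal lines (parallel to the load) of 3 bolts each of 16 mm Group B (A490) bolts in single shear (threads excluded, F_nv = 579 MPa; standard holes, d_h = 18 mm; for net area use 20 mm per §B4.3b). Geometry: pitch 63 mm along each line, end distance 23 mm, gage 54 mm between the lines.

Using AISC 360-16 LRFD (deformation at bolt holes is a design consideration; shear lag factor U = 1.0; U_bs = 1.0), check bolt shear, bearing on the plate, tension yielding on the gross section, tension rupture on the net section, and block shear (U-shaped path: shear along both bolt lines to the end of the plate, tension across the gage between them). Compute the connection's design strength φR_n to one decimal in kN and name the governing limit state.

Bolt shear: A_b = π(16)²/4 = 201.06 mm². φR_n = 0.75 × 579 × 201.06 × 6 × 1 = 523.9 kN.
Bearing (8 mm plate, F_u = 450 MPa): end bolts L_c = 23 − 18/2 = 14, R_n = min(1.2×14×8×450, 2.4×16×8×450) = 60.48 kN/bolt; interior L_c = 63 − 18 = 45, R_n = 138.24 kN/bolt. φR_n = 0.75 × (2×60.48 + 4×138.24) = 505.4 kN.
Tension yield (gross): A_g = 132×8 = 1056 mm². φR_n = 0.90 × 350 × 1056 = 332.6 kN.
Tension rupture (net): A_n = (132 − 2×20)×8 = 736 mm² (U = 1.0, A_e = A_n). φR_n = 0.75 × 450 × 736 = 248.4 kN.
Block shear: shear path 2×[23+2×63] = 2×149 mm, A_gv = 2384, A_nv = 2×(149 − 2.5×20)×8 = 1584 mm²; tension across gage: (54 − 1×20)×8 = 272 mm². R_n = min(0.6×450×1584, 0.6×350×2384) + 1.0×450×272 = min(427.68, 500.64) + 122.4 = 550.08 kN. φR_n = 0.75 × 550.08 = 412.6 kN.
Governing: min(523.9, 505.4, 332.6, 248.4, 412.6) = 248.4 kN → net-section rupture.

248.4 kN (net-section rupture governs)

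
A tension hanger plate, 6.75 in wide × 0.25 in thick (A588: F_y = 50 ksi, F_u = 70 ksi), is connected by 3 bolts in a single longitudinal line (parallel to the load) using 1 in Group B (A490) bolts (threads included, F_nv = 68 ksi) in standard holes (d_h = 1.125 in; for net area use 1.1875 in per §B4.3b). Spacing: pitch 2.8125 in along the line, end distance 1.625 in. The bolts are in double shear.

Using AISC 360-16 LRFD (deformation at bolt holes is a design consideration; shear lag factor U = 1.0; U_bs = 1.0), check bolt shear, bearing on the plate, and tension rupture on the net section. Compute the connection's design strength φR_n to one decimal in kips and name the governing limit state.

Bolt shear: A_b = π(1)²/4 = 0.7854 in². φR_n = 0.75 × 68 × 0.7854 × 3 × 2 = 240.3 kips.
Bearing (0.25 in plate, F_u = 70 ksi): end bolts L_c = 1.625 − 1.125/2 = 1.0625, R_n = min(1.2×1.0625×0.25×70, 2.4×1×0.25×70) = 22.313 kips/bolt; interior L_c = 2.8125 − 1.125 = 1.6875, R_n = 35.438 kips/bolt. φR_n = 0.75 × (1×22.313 + 2×35.438) = 69.9 kips.
Tension rupture (net): A_n = (6.75 − 1×1.1875)×0.25 = 1.3906 in² (U = 1.0, A_e = A_n). φR_n = 0.75 × 70 × 1.3906 = 73.0 kips.
Governing: min(240.3, 69.9, 73.0) = 69.9 kips → bearing.

69.9 kips (bearing governs)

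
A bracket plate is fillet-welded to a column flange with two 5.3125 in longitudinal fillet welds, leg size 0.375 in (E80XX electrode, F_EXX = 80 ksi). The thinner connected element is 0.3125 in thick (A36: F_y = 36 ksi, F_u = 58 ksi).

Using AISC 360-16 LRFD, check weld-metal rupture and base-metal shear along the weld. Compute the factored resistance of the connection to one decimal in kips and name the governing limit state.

Weld metal: throat = 0.707×0.375 = 0.26513 in, L = 2×5.3125 = 10.625 in. φR_n = 0.75 × 0.6 × 80 × 0.26513 × 10.625 = 101.4 kips.
Base metal shear (0.3125 in plate): yield φR_n = 1.0×0.6×36×0.3125×10.625 = 71.7 kips; rupture φR_n = 0.75×0.6×58×0.3125×10.625 = 86.7 kips; take 71.7 kips (yield).
Governing: min(101.4, 71.7) = 71.7 kips → base-metal shear.

71.7 kips (base-metal shear governs)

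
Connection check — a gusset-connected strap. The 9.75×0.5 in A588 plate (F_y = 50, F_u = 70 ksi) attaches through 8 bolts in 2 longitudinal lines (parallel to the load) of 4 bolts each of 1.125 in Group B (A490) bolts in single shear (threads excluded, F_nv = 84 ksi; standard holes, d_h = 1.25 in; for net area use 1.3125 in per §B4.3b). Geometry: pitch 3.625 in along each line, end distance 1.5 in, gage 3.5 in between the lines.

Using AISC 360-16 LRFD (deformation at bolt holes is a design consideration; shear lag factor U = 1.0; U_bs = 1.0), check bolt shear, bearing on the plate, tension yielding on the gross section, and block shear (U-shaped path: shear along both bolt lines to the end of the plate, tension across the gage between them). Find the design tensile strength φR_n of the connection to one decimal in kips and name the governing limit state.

219.4 kips (gross-section yield governs)

Bolt shear: A_b = π(1.125)²/4 = 0.99402 in². φR_n = 0.75 × 84 × 0.99402 × 8 × 1 = 501.0 kips.
Bearing (0.5 in plate, F_u = 70 ksi): end bolts L_c = 1.5 − 1.25/2 = 0.875, R_n = min(1.2×0.875×0.5×70, 2.4×1.125×0.5×70) = 36.75 kips/bolt; interior L_c = 3.625 − 1.25 = 2.375, R_n = 94.5 kips/bolt. φR_n = 0.75 × (2×36.75 + 6×94.5) = 480.4 kips.
Tension yield (gross): A_g = 9.75×0.5 = 4.875 in². φR_n = 0.90 × 50 × 4.875 = 219.4 kips.
Block shear: shear path 2×[1.5+3×3.625] = 2×12.375 in, A_gv = 12.375, A_nv = 2×(12.375 − 3.5×1.3125)×0.5 = 7.7813 in²; tension across gage: (3.5 − 1×1.3125)×0.5 = 1.0938 in². R_n = min(0.6×70×7.7813, 0.6×50×12.375) + 1.0×70×1.0938 = min(326.81, 371.25) + 76.566 = 403.38 kips. φR_n = 0.75 × 403.38 = 302.5 kips.
Governing: min(501.0, 480.4, 219.4, 302.5) = 219.4 kips → gross-section yield.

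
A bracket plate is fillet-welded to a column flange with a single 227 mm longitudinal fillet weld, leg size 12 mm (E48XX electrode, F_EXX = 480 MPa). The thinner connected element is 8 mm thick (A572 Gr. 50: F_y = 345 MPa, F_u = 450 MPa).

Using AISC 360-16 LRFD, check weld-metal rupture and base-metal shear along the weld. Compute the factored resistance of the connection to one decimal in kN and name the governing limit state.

Weld metal: throat = 0.707×12 = 8.484 mm, L = 227 mm. φR_n = 0.75 × 0.6 × 480 × 8.484 × 227 = 416.0 kN.
Base metal shear (8 mm plate): yield φR_n = 1.0×0.6×345×8×227 = 375.9 kN; rupture φR_n = 0.75×0.6×450×8×227 = 367.7 kN; take 367.7 kN (rupture).
Governing: min(416.0, 367.7) = 367.7 kN → base-metal shear.

367.7 kN (base-metal shear governs)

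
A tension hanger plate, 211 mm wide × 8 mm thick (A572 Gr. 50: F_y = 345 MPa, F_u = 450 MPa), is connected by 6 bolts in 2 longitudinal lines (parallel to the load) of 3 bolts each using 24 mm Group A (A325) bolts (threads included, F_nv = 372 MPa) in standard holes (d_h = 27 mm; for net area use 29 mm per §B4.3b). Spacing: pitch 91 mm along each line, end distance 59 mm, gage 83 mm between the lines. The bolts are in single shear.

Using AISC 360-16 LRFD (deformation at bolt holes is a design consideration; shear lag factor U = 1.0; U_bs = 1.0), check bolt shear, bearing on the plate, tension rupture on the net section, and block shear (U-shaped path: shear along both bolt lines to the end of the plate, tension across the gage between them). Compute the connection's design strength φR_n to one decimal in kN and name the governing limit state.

Bolt shear: A_b = π(24)²/4 = 452.39 mm². φR_n = 0.75 × 372 × 452.39 × 6 × 1 = 757.3 kN.
Bearing (8 mm plate, F_u = 450 MPa): end bolts L_c = 59 − 27/2 = 45.5, R_n = min(1.2×45.5×8×450, 2.4×24×8×450) = 196.56 kN/bolt; interior L_c = 91 − 27 = 64, R_n = 207.36 kN/bolt. φR_n = 0.75 × (2×196.56 + 4×207.36) = 916.9 kN.
Tension rupture (net): A_n = (211 − 2×29)×8 = 1224 mm² (U = 1.0, A_e = A_n). φR_n = 0.75 × 450 × 1224 = 413.1 kN.
Block shear: shear path 2×[59+2×91] = 2×241 mm, A_gv = 3856, A_nv = 2×(241 − 2.5×29)×8 = 2696 mm²; tension across gage: (83 − 1×29)×8 = 432 mm². R_n = min(0.6×450×2696, 0.6×345×3856) + 1.0×450×432 = min(727.92, 798.19) + 194.4 = 922.32 kN. φR_n = 0.75 × 922.32 = 691.7 kN.
Governing: min(757.3, 916.9, 413.1, 691.7) = 413.1 kN → net-section rupture.

413.1 kN (net-section rupture governs)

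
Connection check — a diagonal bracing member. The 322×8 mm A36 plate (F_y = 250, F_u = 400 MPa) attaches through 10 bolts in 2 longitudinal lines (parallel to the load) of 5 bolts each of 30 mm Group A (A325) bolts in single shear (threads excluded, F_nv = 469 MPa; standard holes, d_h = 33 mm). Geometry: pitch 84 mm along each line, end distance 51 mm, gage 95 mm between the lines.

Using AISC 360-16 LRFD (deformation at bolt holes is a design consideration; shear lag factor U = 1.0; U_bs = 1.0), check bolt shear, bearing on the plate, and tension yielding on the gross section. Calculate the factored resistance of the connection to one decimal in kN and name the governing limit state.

579.6 kN (gross-section yield governs)

Bolt shear: A_b = π(30)²/4 = 706.86 mm². φR_n = 0.75 × 469 × 706.86 × 10 × 1 = 2486.4 kN.
Bearing (8 mm plate, F_u = 400 MPa): end bolts L_c = 51 − 33/2 = 34.5, R_n = min(1.2×34.5×8×400, 2.4×30×8×400) = 132.48 kN/bolt; interior L_c = 84 − 33 = 51, R_n = 195.84 kN/bolt. φR_n = 0.75 × (2×132.48 + 8×195.84) = 1373.8 kN.
Tension yield (gross): A_g = 322×8 = 2576 mm². φR_n = 0.90 × 250 × 2576 = 579.6 kN.
Governing: min(2486.4, 1373.8, 579.6) = 579.6 kN → gross-section yield.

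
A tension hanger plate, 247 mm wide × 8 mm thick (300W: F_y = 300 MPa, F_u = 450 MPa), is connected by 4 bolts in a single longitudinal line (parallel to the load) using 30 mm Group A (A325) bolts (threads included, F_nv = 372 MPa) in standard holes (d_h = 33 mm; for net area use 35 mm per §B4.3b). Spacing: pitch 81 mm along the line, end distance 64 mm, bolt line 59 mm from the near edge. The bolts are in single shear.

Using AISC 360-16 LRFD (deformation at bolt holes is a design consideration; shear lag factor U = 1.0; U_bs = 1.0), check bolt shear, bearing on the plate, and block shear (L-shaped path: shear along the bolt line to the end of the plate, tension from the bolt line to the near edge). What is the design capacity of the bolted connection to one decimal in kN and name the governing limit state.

410.9 kN (block shear governs)

Bolt shear: A_b = π(30)²/4 = 706.86 mm². φR_n = 0.75 × 372 × 706.86 × 4 × 1 = 788.9 kN.
Bearing (8 mm plate, F_u = 450 MPa): end bolts L_c = 64 − 33/2 = 47.5, R_n = min(1.2×47.5×8×450, 2.4×30×8×450) = 205.2 kN/bolt; interior L_c = 81 − 33 = 48, R_n = 207.36 kN/bolt. φR_n = 0.75 × (1×205.2 + 3×207.36) = 620.5 kN.
Block shear: shear path 1×[64+3×81] = 1×307 mm, A_gv = 2456, A_nv = 1×(307 − 3.5×35)×8 = 1476 mm²; tension to near edge: (59 − 0.5×35)×8 = 332 mm². R_n = min(0.6×450×1476, 0.6×300×2456) + 1.0×450×332 = min(398.52, 442.08) + 149.4 = 547.92 kN. φR_n = 0.75 × 547.92 = 410.9 kN.
Governing: min(788.9, 620.5, 410.9) = 410.9 kN → block shear.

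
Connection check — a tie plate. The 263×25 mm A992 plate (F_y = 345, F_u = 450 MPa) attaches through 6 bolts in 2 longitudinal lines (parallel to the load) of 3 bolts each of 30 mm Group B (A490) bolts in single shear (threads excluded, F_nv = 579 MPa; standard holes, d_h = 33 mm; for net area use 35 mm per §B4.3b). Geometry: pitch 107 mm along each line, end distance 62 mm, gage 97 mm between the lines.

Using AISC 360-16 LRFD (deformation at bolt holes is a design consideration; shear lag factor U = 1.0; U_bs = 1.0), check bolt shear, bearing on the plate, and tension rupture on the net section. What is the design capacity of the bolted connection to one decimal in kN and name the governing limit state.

1628.4 kN (net-section rupture governs)

Bolt shear: A_b = π(30)²/4 = 706.86 mm². φR_n = 0.75 × 579 × 706.86 × 6 × 1 = 1841.7 kN.
Bearing (25 mm plate, F_u = 450 MPa): end bolts L_c = 62 − 33/2 = 45.5, R_n = min(1.2×45.5×25×450, 2.4×30×25×450) = 614.25 kN/bolt; interior L_c = 107 − 33 = 74, R_n = 810 kN/bolt. φR_n = 0.75 × (2×614.25 + 4×810) = 3351.4 kN.
Tension rupture (net): A_n = (263 − 2×35)×25 = 4825 mm² (U = 1.0, A_e = A_n). φR_n = 0.75 × 450 × 4825 = 1628.4 kN.
Governing: min(1841.7, 3351.4, 1628.4) = 1628.4 kN → net-section rupture.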